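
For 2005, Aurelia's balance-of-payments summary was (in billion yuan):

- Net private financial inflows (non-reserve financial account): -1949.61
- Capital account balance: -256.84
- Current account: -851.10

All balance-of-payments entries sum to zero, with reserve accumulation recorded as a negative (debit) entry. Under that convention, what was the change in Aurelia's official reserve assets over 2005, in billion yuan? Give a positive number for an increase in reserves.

Official reserve transactions balance = -((-851.10) + (-256.84) + (-1949.61)) = 3057.55
An accumulation of reserves is recorded as a debit (negative entry), so the change in the stock of reserves is the negative of that balance.
Change in official reserves = -(3057.55) = -3057.55

-3057.55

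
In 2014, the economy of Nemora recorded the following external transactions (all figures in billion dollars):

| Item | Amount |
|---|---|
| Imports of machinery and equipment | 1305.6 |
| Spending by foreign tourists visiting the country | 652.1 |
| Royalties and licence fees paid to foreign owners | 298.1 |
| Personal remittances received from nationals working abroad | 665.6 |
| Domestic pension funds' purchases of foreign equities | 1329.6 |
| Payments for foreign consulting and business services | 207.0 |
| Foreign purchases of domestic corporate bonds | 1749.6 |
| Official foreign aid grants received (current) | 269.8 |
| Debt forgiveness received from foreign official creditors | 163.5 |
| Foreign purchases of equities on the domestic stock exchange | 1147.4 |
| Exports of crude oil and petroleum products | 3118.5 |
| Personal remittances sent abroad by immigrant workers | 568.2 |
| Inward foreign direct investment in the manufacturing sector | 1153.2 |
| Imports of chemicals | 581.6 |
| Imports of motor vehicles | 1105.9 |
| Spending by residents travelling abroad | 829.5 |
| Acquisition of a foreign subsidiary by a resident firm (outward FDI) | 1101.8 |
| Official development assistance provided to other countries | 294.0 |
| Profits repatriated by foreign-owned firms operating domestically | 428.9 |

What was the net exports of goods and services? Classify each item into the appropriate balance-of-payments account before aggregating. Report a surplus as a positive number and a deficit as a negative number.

-557.1

Goods: -1305.6 - 1105.9 + 3118.5 - 581.6 = 125.4
Services: -298.1 + 652.1 - 207.0 - 829.5 = -682.5
Trade balance = 125.4 + (-682.5) = -557.1
(Excluded from the trade balance — secondary income: personal remittances received from nationals working abroad 665.6, official foreign aid grants received (current) 269.8, personal remittances sent abroad by immigrant workers 568.2, official development assistance provided to other countries 294.0; financial account: domestic pension funds' purchases of foreign equities 1329.6, foreign purchases of domestic corporate bonds 1749.6, foreign purchases of equities on the domestic stock exchange 1147.4, inward foreign direct investment in the manufacturing sector 1153.2, acquisition of a foreign subsidiary by a resident firm (outward FDI) 1101.8; capital account: debt forgiveness received from foreign official creditors 163.5; primary income: profits repatriated by foreign-owned firms operating domestically 428.9.)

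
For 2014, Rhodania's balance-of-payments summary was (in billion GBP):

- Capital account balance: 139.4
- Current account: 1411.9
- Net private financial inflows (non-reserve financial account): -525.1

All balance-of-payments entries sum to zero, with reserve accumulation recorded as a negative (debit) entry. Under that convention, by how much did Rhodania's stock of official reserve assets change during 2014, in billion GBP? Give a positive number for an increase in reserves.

1026.2

Official reserve transactions balance = -(1411.9 + 139.4 + (-525.1)) = -1026.2
An accumulation of reserves is recorded as a debit (negative entry), so the change in the stock of reserves is the negative of that balance.
Change in official reserves = -(-1026.2) = 1026.2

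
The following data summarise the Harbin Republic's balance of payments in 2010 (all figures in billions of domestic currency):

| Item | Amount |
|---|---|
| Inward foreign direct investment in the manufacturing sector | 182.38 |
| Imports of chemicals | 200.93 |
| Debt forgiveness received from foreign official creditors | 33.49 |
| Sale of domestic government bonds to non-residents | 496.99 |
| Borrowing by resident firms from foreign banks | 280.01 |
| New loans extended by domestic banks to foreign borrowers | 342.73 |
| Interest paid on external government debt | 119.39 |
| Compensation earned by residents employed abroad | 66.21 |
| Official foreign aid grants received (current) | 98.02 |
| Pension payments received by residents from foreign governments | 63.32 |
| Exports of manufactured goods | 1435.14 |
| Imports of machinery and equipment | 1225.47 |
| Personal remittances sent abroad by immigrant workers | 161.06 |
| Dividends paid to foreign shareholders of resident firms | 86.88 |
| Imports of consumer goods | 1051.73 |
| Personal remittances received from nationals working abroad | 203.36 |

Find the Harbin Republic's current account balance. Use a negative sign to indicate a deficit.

-979.41

Goods: 1435.14 - 1225.47 - 200.93 - 1051.73 = -1042.99
Primary income: -119.39 + 66.21 - 86.88 = -140.06
Secondary income: 63.32 + 98.02 - 161.06 + 203.36 = 203.64
Current account = (-1042.99) + (-140.06) + 203.64 = -979.41
(Excluded from the current account — financial account: inward foreign direct investment in the manufacturing sector 182.38, sale of domestic government bonds to non-residents 496.99, borrowing by resident firms from foreign banks 280.01, new loans extended by domestic banks to foreign borrowers 342.73; capital account: debt forgiveness received from foreign official creditors 33.49.)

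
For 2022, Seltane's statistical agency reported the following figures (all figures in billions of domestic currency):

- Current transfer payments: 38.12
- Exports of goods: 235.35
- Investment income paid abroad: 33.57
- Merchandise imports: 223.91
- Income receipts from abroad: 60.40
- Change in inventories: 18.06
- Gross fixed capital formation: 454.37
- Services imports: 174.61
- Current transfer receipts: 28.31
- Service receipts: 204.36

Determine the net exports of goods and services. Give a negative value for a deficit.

41.19

Goods balance = 235.35 - 223.91 = 11.44
Services balance = 204.36 - 174.61 = 29.75
Trade balance (goods + services) = 11.44 + 29.75 = 41.19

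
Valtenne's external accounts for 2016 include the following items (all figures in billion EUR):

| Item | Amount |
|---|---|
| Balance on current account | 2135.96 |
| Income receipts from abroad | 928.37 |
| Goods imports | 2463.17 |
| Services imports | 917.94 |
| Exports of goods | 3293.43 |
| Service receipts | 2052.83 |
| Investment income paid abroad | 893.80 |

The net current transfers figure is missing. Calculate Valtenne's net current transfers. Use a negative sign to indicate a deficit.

136.24

Current account = goods balance + services balance + net primary income + net secondary income
Sum of the known components = 1999.72
Net current transfers = CA - (known components) = 2135.96 - 1999.72 = 136.24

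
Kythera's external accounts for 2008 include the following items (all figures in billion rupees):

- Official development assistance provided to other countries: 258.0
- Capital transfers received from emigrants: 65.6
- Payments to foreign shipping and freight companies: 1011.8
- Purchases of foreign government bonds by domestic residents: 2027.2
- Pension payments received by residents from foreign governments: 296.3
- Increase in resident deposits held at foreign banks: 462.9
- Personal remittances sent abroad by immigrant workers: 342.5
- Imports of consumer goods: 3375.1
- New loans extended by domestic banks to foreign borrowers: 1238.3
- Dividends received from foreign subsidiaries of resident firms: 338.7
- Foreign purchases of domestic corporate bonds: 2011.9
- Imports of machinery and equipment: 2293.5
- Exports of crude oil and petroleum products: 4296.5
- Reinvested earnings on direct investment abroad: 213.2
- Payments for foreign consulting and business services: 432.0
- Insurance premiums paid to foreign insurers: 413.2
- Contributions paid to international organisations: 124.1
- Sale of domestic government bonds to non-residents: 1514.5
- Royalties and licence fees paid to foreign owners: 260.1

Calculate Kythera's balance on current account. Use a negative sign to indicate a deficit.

-3365.6

Goods: -3375.1 + 4296.5 - 2293.5 = -1372.1
Services: -432.0 - 260.1 - 1011.8 - 413.2 = -2117.1
Primary income: 338.7 + 213.2 = 551.9
Secondary income: -258.0 - 124.1 - 342.5 + 296.3 = -428.3
Current account = (-1372.1) + (-2117.1) + 551.9 + (-428.3) = -3365.6
(Excluded from the current account — capital account: capital transfers received from emigrants 65.6; financial account: purchases of foreign government bonds by domestic residents 2027.2, increase in resident deposits held at foreign banks 462.9, new loans extended by domestic banks to foreign borrowers 1238.3, foreign purchases of domestic corporate bonds 2011.9, sale of domestic government bonds to non-residents 1514.5.)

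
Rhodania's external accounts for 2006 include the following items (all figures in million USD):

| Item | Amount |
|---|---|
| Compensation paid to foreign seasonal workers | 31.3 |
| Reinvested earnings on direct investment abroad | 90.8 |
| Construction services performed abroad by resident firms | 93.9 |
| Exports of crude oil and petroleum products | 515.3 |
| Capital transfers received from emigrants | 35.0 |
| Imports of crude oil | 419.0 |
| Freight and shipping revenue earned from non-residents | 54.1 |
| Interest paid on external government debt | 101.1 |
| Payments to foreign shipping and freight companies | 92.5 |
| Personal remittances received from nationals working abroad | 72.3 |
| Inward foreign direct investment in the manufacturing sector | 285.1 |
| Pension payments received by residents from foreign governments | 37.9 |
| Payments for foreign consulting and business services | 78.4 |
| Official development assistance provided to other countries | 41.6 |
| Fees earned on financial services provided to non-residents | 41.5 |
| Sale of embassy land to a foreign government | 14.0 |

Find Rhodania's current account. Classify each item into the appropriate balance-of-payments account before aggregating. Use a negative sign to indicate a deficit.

141.9

Goods: -419.0 + 515.3 = 96.3
Services: -92.5 + 54.1 + 41.5 - 78.4 + 93.9 = 18.6
Primary income: 90.8 - 31.3 - 101.1 = -41.6
Secondary income: -41.6 + 37.9 + 72.3 = 68.6
Current account = 96.3 + 18.6 + (-41.6) + 68.6 = 141.9
(Excluded from the current account — capital account: capital transfers received from emigrants 35.0, sale of embassy land to a foreign government 14.0; financial account: inward foreign direct investment in the manufacturing sector 285.1.)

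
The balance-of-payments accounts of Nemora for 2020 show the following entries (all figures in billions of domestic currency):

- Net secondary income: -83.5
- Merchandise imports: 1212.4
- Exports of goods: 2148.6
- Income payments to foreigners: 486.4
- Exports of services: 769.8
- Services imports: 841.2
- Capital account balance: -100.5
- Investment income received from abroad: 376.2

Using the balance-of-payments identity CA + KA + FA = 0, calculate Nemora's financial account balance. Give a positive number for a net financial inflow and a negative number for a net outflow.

-570.6

Goods balance = 2148.6 - 1212.4 = 936.2
Services balance = 769.8 - 841.2 = -71.4
Trade balance (goods + services) = 936.2 + (-71.4) = 864.8
Net primary income = 376.2 - 486.4 = -110.2
Net secondary income = -83.5
Current account = 864.8 + (-110.2) + (-83.5) = 671.1
Financial account = -(671.1 + (-100.5)) = -570.6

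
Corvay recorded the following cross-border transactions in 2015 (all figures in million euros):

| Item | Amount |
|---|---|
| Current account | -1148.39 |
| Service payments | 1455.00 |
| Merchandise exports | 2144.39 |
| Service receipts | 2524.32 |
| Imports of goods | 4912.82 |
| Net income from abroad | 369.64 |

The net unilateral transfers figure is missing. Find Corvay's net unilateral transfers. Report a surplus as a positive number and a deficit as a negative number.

181.08

Current account = goods balance + services balance + net primary income + net secondary income
Sum of the known components = -1329.47
Net unilateral transfers = CA - (known components) = -1148.39 - (-1329.47) = 181.08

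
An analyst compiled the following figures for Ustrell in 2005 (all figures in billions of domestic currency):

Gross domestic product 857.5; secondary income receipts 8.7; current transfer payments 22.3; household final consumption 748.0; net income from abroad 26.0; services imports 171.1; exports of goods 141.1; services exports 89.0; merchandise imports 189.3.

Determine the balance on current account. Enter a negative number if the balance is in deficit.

-117.9

Goods balance = 141.1 - 189.3 = -48.2
Services balance = 89.0 - 171.1 = -82.1
Trade balance (goods + services) = -48.2 + (-82.1) = -130.3
Net primary income = 26.0
Net secondary income = 8.7 - 22.3 = -13.6
Current account = -130.3 + 26.0 + (-13.6) = -117.9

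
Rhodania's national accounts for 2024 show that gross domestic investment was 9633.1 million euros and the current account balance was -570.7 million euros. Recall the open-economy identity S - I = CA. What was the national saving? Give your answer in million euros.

9062.4

S = I + CA = 9633.1 + (-570.7) = 9062.4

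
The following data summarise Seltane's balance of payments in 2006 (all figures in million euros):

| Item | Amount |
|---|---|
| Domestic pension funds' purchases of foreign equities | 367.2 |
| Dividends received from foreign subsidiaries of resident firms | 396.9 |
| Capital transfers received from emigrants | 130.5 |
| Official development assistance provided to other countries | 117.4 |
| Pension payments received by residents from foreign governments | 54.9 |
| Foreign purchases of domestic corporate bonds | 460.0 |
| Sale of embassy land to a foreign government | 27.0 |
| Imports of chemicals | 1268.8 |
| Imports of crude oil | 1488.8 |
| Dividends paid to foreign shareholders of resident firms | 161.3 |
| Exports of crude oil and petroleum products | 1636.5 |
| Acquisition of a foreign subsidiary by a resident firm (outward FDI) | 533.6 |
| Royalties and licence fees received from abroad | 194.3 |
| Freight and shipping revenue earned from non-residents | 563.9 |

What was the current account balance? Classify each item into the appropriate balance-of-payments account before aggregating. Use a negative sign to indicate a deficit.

-189.8

Goods: -1268.8 - 1488.8 + 1636.5 = -1121.1
Services: 194.3 + 563.9 = 758.2
Primary income: -161.3 + 396.9 = 235.6
Secondary income: 54.9 - 117.4 = -62.5
Current account = (-1121.1) + 758.2 + 235.6 + (-62.5) = -189.8
(Excluded from the current account — financial account: domestic pension funds' purchases of foreign equities 367.2, foreign purchases of domestic corporate bonds 460.0, acquisition of a foreign subsidiary by a resident firm (outward FDI) 533.6; capital account: capital transfers received from emigrants 130.5, sale of embassy land to a foreign government 27.0.)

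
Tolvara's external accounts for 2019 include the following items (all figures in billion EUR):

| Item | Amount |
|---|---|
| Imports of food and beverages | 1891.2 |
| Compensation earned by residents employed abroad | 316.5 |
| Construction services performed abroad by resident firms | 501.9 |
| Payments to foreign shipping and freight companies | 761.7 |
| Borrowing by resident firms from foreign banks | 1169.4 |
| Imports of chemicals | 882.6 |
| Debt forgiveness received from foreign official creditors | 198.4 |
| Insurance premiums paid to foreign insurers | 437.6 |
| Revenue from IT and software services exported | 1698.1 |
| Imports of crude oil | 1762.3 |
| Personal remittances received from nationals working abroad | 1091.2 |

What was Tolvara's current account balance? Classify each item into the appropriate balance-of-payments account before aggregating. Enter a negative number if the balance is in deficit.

Goods: -882.6 - 1762.3 - 1891.2 = -4536.1
Services: -761.7 + 1698.1 - 437.6 + 501.9 = 1000.7
Primary income: 316.5
Secondary income: 1091.2
Current account = (-4536.1) + 1000.7 + 316.5 + 1091.2 = -2127.7
(Excluded from the current account — financial account: borrowing by resident firms from foreign banks 1169.4; capital account: debt forgiveness received from foreign official creditors 198.4.)

-2127.7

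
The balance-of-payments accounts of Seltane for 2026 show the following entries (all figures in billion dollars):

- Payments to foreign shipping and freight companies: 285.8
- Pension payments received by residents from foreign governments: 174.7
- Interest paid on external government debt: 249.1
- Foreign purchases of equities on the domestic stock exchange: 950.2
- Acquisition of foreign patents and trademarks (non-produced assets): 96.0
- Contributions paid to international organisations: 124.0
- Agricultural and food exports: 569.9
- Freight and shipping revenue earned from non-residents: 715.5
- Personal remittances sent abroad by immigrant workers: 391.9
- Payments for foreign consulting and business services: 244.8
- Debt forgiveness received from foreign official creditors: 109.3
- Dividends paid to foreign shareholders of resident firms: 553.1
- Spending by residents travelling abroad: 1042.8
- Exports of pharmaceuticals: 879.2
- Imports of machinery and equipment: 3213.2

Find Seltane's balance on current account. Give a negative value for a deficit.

Goods: 879.2 + 569.9 - 3213.2 = -1764.1
Services: -1042.8 + 715.5 - 285.8 - 244.8 = -857.9
Primary income: -249.1 - 553.1 = -802.2
Secondary income: -391.9 + 174.7 - 124.0 = -341.2
Current account = (-1764.1) + (-857.9) + (-802.2) + (-341.2) = -3765.4
(Excluded from the current account — financial account: foreign purchases of equities on the domestic stock exchange 950.2; capital account: acquisition of foreign patents and trademarks (non-produced assets) 96.0, debt forgiveness received from foreign official creditors 109.3.)

-3765.4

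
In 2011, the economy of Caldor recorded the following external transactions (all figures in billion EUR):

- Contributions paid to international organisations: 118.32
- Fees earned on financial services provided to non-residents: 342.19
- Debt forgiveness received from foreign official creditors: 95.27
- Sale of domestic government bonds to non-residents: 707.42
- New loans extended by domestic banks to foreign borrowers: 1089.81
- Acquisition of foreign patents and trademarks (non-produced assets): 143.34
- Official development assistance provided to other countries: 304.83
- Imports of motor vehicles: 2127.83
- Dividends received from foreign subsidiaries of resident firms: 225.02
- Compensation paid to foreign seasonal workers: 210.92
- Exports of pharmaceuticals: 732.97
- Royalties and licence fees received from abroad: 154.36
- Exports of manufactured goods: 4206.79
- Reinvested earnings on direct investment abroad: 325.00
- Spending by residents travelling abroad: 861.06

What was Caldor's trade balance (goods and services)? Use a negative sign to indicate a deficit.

Goods: -2127.83 + 732.97 + 4206.79 = 2811.93
Services: 342.19 - 861.06 + 154.36 = -364.51
Trade balance = 2811.93 + (-364.51) = 2447.42
(Excluded from the trade balance — secondary income: contributions paid to international organisations 118.32, official development assistance provided to other countries 304.83; capital account: debt forgiveness received from foreign official creditors 95.27, acquisition of foreign patents and trademarks (non-produced assets) 143.34; financial account: sale of domestic government bonds to non-residents 707.42, new loans extended by domestic banks to foreign borrowers 1089.81; primary income: dividends received from foreign subsidiaries of resident firms 225.02, compensation paid to foreign seasonal workers 210.92, reinvested earnings on direct investment abroad 325.00.)

2447.42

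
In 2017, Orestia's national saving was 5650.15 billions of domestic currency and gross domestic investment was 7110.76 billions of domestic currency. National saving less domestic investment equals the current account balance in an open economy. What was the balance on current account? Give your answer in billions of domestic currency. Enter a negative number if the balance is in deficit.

-1460.61

S - I = CA (net lending to the rest of the world).
CA = S - I = 5650.15 - 7110.76 = -1460.61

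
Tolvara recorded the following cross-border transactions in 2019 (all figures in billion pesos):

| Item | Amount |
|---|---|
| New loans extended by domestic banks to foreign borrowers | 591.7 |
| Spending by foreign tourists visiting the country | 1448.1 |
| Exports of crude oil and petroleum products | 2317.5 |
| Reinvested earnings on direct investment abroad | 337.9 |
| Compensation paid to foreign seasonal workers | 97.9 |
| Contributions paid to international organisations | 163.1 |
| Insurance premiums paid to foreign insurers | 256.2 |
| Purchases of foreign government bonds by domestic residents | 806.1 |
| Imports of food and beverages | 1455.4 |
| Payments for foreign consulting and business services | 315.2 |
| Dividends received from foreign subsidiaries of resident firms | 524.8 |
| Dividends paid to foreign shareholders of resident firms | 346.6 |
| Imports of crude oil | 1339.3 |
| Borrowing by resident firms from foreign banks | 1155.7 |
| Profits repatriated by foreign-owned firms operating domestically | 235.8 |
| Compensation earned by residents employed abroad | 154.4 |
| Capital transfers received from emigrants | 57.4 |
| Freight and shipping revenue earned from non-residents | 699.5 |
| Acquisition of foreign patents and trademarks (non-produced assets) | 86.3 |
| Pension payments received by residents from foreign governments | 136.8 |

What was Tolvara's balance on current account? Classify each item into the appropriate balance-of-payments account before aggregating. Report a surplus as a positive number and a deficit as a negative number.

Goods: -1455.4 - 1339.3 + 2317.5 = -477.2
Services: 1448.1 - 256.2 + 699.5 - 315.2 = 1576.2
Primary income: 154.4 - 235.8 + 524.8 + 337.9 - 346.6 - 97.9 = 336.8
Secondary income: 136.8 - 163.1 = -26.3
Current account = (-477.2) + 1576.2 + 336.8 + (-26.3) = 1409.5
(Excluded from the current account — financial account: new loans extended by domestic banks to foreign borrowers 591.7, purchases of foreign government bonds by domestic residents 806.1, borrowing by resident firms from foreign banks 1155.7; capital account: capital transfers received from emigrants 57.4, acquisition of foreign patents and trademarks (non-produced assets) 86.3.)

1409.5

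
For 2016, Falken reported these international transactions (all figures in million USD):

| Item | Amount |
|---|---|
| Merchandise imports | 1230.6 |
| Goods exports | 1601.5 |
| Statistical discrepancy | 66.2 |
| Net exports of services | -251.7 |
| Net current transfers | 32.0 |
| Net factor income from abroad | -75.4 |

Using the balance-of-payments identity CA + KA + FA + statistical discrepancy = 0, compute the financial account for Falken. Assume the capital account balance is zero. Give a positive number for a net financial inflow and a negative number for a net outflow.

Goods balance = 1601.5 - 1230.6 = 370.9
Services balance = -251.7
Trade balance (goods + services) = 370.9 + (-251.7) = 119.2
Net primary income = -75.4
Net secondary income = 32.0
Current account = 119.2 + (-75.4) + 32.0 = 75.8
Financial account = -(75.8 + 66.2) = -142.0

-142.0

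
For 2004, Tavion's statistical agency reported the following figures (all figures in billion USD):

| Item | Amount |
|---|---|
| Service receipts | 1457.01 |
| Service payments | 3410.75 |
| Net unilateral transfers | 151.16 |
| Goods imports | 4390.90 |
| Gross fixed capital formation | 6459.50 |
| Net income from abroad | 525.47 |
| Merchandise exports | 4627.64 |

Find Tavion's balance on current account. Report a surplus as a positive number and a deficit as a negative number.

-1040.37

Goods balance = 4627.64 - 4390.90 = 236.74
Services balance = 1457.01 - 3410.75 = -1953.74
Trade balance (goods + services) = 236.74 + (-1953.74) = -1717.00
Net primary income = 525.47
Net secondary income = 151.16
Current account = -1717.00 + 525.47 + 151.16 = -1040.37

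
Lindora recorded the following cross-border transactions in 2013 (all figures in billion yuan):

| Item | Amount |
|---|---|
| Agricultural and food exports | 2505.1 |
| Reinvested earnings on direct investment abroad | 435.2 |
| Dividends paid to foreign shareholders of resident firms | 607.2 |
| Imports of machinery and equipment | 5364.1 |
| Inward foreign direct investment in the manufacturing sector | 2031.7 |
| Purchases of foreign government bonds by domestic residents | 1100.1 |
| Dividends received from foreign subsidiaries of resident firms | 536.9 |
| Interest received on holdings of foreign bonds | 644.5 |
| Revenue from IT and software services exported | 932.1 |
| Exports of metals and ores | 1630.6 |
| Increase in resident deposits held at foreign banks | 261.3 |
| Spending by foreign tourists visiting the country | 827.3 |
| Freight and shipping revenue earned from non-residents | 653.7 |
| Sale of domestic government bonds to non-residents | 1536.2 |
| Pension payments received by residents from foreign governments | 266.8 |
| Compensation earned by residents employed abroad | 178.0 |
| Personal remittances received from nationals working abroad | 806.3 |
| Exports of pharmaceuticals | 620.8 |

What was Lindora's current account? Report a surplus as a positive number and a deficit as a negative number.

4066.0

Goods: 1630.6 + 2505.1 + 620.8 - 5364.1 = -607.6
Services: 827.3 + 932.1 + 653.7 = 2413.1
Primary income: 178.0 + 536.9 + 644.5 + 435.2 - 607.2 = 1187.4
Secondary income: 266.8 + 806.3 = 1073.1
Current account = (-607.6) + 2413.1 + 1187.4 + 1073.1 = 4066.0
(Excluded from the current account — financial account: inward foreign direct investment in the manufacturing sector 2031.7, purchases of foreign government bonds by domestic residents 1100.1, increase in resident deposits held at foreign banks 261.3, sale of domestic government bonds to non-residents 1536.2.)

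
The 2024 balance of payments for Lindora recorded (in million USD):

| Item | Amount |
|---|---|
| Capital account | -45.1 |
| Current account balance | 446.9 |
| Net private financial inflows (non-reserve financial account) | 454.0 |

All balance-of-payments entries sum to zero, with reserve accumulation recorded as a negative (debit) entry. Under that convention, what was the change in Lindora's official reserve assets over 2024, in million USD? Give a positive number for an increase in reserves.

855.8

Official reserve transactions balance = -(446.9 + (-45.1) + 454.0) = -855.8
An accumulation of reserves is recorded as a debit (negative entry), so the change in the stock of reserves is the negative of that balance.
Change in official reserves = -(-855.8) = 855.8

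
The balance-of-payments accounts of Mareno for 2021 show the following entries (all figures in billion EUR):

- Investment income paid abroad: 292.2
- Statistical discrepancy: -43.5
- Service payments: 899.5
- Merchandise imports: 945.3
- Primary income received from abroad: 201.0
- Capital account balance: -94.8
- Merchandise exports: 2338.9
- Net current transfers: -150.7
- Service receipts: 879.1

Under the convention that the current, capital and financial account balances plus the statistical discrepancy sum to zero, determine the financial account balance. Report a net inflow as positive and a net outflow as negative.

-993.0

Goods balance = 2338.9 - 945.3 = 1393.6
Services balance = 879.1 - 899.5 = -20.4
Trade balance (goods + services) = 1393.6 + (-20.4) = 1373.2
Net primary income = 201.0 - 292.2 = -91.2
Net secondary income = -150.7
Current account = 1373.2 + (-91.2) + (-150.7) = 1131.3
Financial account = -(1131.3 + (-94.8) + (-43.5)) = -993.0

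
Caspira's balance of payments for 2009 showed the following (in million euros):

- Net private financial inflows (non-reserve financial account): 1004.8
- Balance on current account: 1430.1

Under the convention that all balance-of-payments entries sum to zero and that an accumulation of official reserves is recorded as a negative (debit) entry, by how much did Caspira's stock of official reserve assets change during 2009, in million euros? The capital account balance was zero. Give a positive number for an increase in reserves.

Official reserve transactions balance = -(1430.1 + 1004.8) = -2434.9
An accumulation of reserves is recorded as a debit (negative entry), so the change in the stock of reserves is the negative of that balance.
Change in official reserves = -(-2434.9) = 2434.9

2434.9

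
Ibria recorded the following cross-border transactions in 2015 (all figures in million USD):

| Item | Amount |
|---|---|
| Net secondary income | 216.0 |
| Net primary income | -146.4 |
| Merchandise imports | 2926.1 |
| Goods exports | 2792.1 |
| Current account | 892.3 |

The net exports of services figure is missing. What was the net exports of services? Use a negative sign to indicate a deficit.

956.7

Current account = goods balance + services balance + net primary income + net secondary income
Sum of the known components = -64.4
Net exports of services = CA - (known components) = 892.3 - (-64.4) = 956.7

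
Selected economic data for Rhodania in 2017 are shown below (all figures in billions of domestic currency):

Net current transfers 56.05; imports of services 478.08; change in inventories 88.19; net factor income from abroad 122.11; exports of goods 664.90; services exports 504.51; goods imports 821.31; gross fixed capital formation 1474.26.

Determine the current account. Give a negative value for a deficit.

Goods balance = 664.90 - 821.31 = -156.41
Services balance = 504.51 - 478.08 = 26.43
Trade balance (goods + services) = -156.41 + 26.43 = -129.98
Net primary income = 122.11
Net secondary income = 56.05
Current account = -129.98 + 122.11 + 56.05 = 48.18

48.18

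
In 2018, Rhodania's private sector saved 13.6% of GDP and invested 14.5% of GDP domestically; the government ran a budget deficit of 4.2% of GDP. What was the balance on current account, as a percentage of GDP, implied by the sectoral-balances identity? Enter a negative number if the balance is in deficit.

By the sectoral-balances identity, CA = (S_private - I) + (T - G).
Private balance = 13.6 - 14.5 = -0.9
Government balance (T - G) = -4.2
CA = -0.9 + (-4.2) = -5.1

-5.1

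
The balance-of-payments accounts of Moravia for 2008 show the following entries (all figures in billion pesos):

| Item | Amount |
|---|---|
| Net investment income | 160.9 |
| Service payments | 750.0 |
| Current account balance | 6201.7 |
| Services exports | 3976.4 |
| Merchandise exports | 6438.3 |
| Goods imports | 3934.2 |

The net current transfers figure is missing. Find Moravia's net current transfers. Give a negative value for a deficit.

310.3

Current account = goods balance + services balance + net primary income + net secondary income
Sum of the known components = 5891.4
Net current transfers = CA - (known components) = 6201.7 - 5891.4 = 310.3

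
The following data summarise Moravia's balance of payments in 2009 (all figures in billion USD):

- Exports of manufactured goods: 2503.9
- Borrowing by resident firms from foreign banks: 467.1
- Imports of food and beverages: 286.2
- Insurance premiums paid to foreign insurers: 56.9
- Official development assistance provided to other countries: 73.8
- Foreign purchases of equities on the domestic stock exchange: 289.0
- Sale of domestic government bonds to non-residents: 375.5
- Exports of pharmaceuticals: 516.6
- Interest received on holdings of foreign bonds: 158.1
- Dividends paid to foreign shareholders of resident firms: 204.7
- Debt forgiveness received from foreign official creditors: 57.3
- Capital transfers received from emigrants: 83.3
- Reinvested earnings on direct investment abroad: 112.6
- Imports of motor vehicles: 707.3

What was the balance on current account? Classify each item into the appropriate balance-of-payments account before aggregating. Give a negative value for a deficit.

1962.3

Goods: -707.3 + 516.6 + 2503.9 - 286.2 = 2027.0
Services: -56.9
Primary income: 112.6 - 204.7 + 158.1 = 66.0
Secondary income: -73.8
Current account = 2027.0 + (-56.9) + 66.0 + (-73.8) = 1962.3
(Excluded from the current account — financial account: borrowing by resident firms from foreign banks 467.1, foreign purchases of equities on the domestic stock exchange 289.0, sale of domestic government bonds to non-residents 375.5; capital account: debt forgiveness received from foreign official creditors 57.3, capital transfers received from emigrants 83.3.)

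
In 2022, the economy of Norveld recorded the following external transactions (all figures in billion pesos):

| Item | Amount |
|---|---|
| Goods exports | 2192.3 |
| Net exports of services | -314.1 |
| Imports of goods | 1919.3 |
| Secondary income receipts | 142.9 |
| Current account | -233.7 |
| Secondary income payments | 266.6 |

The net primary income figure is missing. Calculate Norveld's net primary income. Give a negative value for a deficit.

Current account = goods balance + services balance + net primary income + net secondary income
Sum of the known components = -164.8
Net primary income = CA - (known components) = -233.7 - (-164.8) = -68.9

-68.9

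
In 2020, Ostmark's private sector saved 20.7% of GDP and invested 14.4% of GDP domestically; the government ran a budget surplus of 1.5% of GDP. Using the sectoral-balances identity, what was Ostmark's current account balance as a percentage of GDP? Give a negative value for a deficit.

By the sectoral-balances identity, CA = (S_private - I) + (T - G).
Private balance = 20.7 - 14.4 = 6.3
Government balance (T - G) = 1.5
CA = 6.3 + 1.5 = 7.8

7.8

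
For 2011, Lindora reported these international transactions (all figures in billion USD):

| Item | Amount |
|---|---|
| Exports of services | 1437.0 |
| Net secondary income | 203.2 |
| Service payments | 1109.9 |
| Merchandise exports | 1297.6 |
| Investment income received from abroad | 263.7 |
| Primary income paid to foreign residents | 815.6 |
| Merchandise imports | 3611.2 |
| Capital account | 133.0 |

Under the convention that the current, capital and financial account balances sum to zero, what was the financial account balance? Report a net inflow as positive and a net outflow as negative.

2202.2

Goods balance = 1297.6 - 3611.2 = -2313.6
Services balance = 1437.0 - 1109.9 = 327.1
Trade balance (goods + services) = -2313.6 + 327.1 = -1986.5
Net primary income = 263.7 - 815.6 = -551.9
Net secondary income = 203.2
Current account = -1986.5 + (-551.9) + 203.2 = -2335.2
Financial account = -(-2335.2 + 133.0) = 2202.2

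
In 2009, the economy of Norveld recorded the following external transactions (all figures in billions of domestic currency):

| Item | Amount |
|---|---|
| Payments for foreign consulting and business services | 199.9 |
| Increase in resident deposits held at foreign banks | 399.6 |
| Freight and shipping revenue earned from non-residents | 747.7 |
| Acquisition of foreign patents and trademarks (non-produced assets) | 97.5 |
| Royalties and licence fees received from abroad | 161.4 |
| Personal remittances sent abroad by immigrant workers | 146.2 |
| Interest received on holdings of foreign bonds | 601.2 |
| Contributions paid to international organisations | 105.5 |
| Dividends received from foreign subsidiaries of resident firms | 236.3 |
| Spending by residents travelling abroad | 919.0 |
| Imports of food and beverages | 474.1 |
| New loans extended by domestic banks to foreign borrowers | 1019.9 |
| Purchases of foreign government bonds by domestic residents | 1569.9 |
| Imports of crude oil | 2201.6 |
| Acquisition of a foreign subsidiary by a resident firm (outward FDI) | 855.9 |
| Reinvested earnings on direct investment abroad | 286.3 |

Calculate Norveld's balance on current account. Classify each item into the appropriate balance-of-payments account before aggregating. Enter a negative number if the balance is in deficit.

-2013.4

Goods: -2201.6 - 474.1 = -2675.7
Services: -199.9 + 161.4 + 747.7 - 919.0 = -209.8
Primary income: 286.3 + 236.3 + 601.2 = 1123.8
Secondary income: -105.5 - 146.2 = -251.7
Current account = (-2675.7) + (-209.8) + 1123.8 + (-251.7) = -2013.4
(Excluded from the current account — financial account: increase in resident deposits held at foreign banks 399.6, new loans extended by domestic banks to foreign borrowers 1019.9, purchases of foreign government bonds by domestic residents 1569.9, acquisition of a foreign subsidiary by a resident firm (outward FDI) 855.9; capital account: acquisition of foreign patents and trademarks (non-produced assets) 97.5.)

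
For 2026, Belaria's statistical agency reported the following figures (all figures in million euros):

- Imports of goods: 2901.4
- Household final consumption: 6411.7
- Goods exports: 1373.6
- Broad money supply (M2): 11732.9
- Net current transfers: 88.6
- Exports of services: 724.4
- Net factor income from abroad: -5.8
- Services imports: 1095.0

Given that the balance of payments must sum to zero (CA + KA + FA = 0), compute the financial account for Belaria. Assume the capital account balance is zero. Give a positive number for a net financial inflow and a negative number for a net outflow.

1815.6

Goods balance = 1373.6 - 2901.4 = -1527.8
Services balance = 724.4 - 1095.0 = -370.6
Trade balance (goods + services) = -1527.8 + (-370.6) = -1898.4
Net primary income = -5.8
Net secondary income = 88.6
Current account = -1898.4 + (-5.8) + 88.6 = -1815.6
Financial account = -(-1815.6) = 1815.6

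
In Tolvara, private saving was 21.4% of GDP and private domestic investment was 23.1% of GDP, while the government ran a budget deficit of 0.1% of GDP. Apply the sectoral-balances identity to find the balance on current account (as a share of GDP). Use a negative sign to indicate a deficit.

-1.8

By the sectoral-balances identity, CA = (S_private - I) + (T - G).
Private balance = 21.4 - 23.1 = -1.7
Government balance (T - G) = -0.1
CA = -1.7 + (-0.1) = -1.8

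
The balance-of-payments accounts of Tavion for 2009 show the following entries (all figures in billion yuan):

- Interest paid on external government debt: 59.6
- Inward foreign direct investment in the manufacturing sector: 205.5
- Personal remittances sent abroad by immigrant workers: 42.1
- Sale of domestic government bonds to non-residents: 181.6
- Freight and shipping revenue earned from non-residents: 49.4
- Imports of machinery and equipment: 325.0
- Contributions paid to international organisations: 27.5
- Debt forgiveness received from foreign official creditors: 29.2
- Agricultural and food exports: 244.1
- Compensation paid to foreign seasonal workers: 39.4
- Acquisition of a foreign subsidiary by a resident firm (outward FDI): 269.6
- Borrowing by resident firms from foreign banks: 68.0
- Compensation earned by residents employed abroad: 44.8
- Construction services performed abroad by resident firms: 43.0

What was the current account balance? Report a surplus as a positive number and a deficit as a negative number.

Goods: 244.1 - 325.0 = -80.9
Services: 43.0 + 49.4 = 92.4
Primary income: 44.8 - 39.4 - 59.6 = -54.2
Secondary income: -27.5 - 42.1 = -69.6
Current account = (-80.9) + 92.4 + (-54.2) + (-69.6) = -112.3
(Excluded from the current account — financial account: inward foreign direct investment in the manufacturing sector 205.5, sale of domestic government bonds to non-residents 181.6, acquisition of a foreign subsidiary by a resident firm (outward FDI) 269.6, borrowing by resident firms from foreign banks 68.0; capital account: debt forgiveness received from foreign official creditors 29.2.)

-112.3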